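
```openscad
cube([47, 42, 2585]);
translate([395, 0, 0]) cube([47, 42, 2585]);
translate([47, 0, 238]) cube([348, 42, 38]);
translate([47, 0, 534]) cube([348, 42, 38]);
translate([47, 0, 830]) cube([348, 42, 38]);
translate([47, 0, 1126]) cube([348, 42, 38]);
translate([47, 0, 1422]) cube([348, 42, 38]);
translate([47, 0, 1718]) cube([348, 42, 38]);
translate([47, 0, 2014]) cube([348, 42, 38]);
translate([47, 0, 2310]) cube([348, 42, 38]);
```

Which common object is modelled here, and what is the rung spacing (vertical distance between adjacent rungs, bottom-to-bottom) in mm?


A ladder. The rung spacing is 296 mm.

Two tall 47×42 posts with 8 short bars between them — a ladder. Adjacent rungs sit at z = 238 and z = 534, so the spacing is 534 − 238 = 296 mm.


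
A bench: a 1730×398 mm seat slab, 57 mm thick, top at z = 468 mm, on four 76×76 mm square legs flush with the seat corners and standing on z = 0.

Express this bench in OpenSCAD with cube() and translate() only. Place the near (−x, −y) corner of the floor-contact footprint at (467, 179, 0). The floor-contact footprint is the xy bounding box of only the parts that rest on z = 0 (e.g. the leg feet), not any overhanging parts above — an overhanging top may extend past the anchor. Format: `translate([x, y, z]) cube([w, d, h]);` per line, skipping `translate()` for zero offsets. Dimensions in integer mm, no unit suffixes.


translate([467, 179, 411]) cube([1730, 398, 57]);
translate([467, 179, 0]) cube([76, 76, 411]);
translate([467, 501, 0]) cube([76, 76, 411]);
translate([2121, 179, 0]) cube([76, 76, 411]);
translate([2121, 501, 0]) cube([76, 76, 411]);


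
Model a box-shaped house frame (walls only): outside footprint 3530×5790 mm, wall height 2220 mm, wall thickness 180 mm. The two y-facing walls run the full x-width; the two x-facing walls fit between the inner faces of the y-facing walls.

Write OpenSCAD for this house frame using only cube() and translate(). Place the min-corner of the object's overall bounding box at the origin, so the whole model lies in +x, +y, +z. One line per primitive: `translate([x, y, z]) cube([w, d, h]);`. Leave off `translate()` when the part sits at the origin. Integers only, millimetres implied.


cube([3530, 180, 2220]);
translate([0, 5610, 0]) cube([3530, 180, 2220]);
translate([0, 180, 0]) cube([180, 5430, 2220]);
translate([3350, 180, 0]) cube([180, 5430, 2220]);


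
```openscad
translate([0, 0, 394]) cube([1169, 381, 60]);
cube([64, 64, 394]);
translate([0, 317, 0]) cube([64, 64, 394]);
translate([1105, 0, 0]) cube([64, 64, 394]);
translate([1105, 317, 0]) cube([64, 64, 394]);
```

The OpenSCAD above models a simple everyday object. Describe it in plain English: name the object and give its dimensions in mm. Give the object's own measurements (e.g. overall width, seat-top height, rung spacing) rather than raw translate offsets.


A long wooden bench with a 1169 mm (x) × 381 mm (y) seat, 60 mm thick, its top surface 454 mm above the floor. Four 64 mm square legs at the seat corners, flush with the edges, run from z = 0 to the seat underside.


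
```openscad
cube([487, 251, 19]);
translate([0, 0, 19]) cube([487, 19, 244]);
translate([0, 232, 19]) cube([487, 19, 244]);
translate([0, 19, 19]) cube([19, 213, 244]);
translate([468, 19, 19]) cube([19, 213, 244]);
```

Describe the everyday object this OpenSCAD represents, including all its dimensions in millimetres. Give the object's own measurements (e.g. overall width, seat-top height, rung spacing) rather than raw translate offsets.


An open-topped rectangular box: outside dimensions 487×251×263 mm, with a uniform wall and base thickness of 19 mm. The base is a full 487×251 slab on the floor; four walls sit on top of the base. The front and back walls (the −y and +y sides) span the full width; the two side walls fit between them.


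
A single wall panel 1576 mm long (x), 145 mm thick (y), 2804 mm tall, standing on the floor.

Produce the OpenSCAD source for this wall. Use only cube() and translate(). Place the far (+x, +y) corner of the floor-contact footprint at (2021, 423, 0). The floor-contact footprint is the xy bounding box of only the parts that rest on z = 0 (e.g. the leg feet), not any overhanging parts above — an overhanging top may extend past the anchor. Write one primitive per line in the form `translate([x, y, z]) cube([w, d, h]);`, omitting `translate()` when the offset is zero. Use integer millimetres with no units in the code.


translate([445, 278, 0]) cube([1576, 145, 2804]);


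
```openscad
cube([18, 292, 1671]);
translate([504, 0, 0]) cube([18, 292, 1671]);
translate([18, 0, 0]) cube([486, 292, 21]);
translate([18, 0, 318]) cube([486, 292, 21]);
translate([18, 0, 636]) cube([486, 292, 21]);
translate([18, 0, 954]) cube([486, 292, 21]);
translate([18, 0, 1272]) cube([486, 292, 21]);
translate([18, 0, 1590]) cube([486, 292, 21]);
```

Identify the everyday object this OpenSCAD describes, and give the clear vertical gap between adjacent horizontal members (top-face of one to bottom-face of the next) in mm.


A bookshelf. The clear shelf gap is 297 mm.

Two tall side panels with 6 horizontal boards between them — a bookshelf. The first two shelf undersides are at z = 0 and z = 318; with shelf thickness 21, the clear gap is 318 − 0 − 21 = 297 mm.


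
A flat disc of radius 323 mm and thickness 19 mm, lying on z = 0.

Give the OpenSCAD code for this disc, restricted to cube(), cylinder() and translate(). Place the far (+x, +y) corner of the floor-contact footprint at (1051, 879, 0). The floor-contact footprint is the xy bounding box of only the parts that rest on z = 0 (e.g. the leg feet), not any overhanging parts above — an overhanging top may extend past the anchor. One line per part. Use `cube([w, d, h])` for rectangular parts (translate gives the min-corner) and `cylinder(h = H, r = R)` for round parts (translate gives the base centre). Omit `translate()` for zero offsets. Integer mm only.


translate([728, 556, 0]) cylinder(h = 19, r = 323);


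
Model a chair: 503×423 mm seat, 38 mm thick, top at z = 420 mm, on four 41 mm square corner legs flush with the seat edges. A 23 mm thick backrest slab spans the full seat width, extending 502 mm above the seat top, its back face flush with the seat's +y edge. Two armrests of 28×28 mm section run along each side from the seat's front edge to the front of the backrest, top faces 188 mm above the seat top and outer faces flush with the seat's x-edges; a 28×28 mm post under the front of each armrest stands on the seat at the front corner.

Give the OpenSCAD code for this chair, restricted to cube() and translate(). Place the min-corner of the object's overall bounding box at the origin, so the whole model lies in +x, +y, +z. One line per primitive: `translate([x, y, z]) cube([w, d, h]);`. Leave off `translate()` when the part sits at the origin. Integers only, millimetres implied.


translate([0, 0, 382]) cube([503, 423, 38]);
cube([41, 41, 382]);
translate([462, 0, 0]) cube([41, 41, 382]);
translate([0, 382, 0]) cube([41, 41, 382]);
translate([462, 382, 0]) cube([41, 41, 382]);
translate([0, 400, 420]) cube([503, 23, 502]);
translate([0, 0, 580]) cube([28, 400, 28]);
translate([475, 0, 580]) cube([28, 400, 28]);
translate([0, 0, 420]) cube([28, 28, 160]);
translate([475, 0, 420]) cube([28, 28, 160]);


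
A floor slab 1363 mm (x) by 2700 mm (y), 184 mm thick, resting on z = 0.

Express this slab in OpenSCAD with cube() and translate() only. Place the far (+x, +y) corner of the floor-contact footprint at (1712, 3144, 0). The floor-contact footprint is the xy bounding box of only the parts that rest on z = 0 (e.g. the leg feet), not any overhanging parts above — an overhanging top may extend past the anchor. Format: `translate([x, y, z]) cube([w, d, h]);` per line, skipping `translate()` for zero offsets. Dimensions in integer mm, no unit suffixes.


translate([349, 444, 0]) cube([1363, 2700, 184]);


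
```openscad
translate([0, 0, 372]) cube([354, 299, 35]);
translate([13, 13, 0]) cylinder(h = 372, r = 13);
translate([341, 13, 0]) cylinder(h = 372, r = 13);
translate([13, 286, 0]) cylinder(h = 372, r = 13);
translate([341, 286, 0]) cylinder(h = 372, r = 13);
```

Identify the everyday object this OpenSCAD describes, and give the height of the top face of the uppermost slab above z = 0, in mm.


A stool. The seat height is 407 mm.

A 354×299×35 slab at z = 372 on four corner cylinders — a stool. The seat top is 372 + 35 = 407 mm.


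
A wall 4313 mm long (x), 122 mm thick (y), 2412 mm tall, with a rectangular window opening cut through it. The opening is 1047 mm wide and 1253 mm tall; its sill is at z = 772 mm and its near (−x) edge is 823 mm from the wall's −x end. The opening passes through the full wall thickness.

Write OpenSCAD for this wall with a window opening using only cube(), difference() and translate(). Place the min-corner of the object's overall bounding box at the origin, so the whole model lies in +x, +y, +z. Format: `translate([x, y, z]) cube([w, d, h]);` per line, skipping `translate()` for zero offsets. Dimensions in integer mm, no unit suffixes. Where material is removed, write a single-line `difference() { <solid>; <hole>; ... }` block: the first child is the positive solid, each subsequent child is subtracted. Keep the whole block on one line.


difference() { cube([4313, 122, 2412]); translate([823, 0, 772]) cube([1047, 122, 1253]); }


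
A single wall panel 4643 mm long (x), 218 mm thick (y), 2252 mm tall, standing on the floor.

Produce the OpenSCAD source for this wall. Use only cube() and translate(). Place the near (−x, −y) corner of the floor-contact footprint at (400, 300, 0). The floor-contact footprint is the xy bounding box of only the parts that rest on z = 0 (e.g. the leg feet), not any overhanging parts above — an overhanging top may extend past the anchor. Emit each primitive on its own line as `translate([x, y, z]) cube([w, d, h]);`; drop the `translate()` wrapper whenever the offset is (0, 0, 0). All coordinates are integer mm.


translate([400, 300, 0]) cube([4643, 218, 2252]);


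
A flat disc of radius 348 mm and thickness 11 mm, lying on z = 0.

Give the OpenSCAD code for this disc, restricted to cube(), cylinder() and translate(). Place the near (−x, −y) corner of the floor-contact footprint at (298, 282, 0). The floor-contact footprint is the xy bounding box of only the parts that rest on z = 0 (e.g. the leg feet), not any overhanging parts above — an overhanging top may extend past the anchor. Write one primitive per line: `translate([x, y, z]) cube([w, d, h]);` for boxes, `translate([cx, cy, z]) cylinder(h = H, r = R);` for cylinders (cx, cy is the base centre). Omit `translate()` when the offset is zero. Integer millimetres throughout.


translate([646, 630, 0]) cylinder(h = 11, r = 348);


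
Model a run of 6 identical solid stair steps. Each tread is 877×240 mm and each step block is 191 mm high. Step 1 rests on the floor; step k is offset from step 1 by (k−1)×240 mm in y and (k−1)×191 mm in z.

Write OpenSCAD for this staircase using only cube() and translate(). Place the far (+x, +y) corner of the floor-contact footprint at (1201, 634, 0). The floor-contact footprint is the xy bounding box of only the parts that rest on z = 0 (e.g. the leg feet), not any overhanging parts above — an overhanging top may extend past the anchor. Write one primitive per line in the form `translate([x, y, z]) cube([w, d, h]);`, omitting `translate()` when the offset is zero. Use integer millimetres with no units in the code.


translate([324, 394, 0]) cube([877, 240, 191]);
translate([324, 634, 191]) cube([877, 240, 191]);
translate([324, 874, 382]) cube([877, 240, 191]);
translate([324, 1114, 573]) cube([877, 240, 191]);
translate([324, 1354, 764]) cube([877, 240, 191]);
translate([324, 1594, 955]) cube([877, 240, 191]);


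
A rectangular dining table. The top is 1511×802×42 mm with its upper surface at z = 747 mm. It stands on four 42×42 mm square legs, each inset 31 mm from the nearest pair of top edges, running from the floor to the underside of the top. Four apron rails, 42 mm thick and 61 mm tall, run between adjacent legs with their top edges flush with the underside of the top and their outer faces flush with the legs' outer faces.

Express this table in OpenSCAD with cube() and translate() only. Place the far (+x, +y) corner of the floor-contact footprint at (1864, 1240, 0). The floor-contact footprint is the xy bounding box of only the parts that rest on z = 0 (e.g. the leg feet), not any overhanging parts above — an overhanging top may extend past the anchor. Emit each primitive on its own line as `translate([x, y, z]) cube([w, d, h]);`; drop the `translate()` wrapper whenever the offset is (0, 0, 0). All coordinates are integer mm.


// leg_h = 747 - 42 = 705
// apron z = 705 - 61 = 644
translate([384, 469, 705]) cube([1511, 802, 42]);
translate([415, 500, 0]) cube([42, 42, 705]);
translate([1822, 500, 0]) cube([42, 42, 705]);
translate([415, 1198, 0]) cube([42, 42, 705]);
translate([1822, 1198, 0]) cube([42, 42, 705]);
translate([457, 500, 644]) cube([1365, 42, 61]);
translate([457, 1198, 644]) cube([1365, 42, 61]);
translate([415, 542, 644]) cube([42, 656, 61]);
translate([1822, 542, 644]) cube([42, 656, 61]);


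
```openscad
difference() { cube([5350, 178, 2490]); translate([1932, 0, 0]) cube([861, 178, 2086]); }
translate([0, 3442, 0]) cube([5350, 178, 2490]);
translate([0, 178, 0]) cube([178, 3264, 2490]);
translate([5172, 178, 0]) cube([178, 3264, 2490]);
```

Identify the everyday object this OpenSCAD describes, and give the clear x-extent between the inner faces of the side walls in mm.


A single room. The interior width is 4994 mm.

Four walls enclosing a rectangle with a door in the front wall — a room. Outside width 5350 minus two 178 mm walls gives 4994 mm.


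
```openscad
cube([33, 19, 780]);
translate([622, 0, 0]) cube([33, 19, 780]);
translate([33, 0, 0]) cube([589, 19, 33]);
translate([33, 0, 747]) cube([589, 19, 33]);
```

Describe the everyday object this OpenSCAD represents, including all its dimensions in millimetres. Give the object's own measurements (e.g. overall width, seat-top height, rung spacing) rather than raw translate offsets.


A rectangular picture frame lying in the x–z plane (depth along y). The opening is 589 mm wide (x) by 714 mm tall (z), surrounded by a border 33 mm wide on all four sides. The frame is 19 mm deep and is made of two full-height vertical stiles with two horizontal rails fitted between them.


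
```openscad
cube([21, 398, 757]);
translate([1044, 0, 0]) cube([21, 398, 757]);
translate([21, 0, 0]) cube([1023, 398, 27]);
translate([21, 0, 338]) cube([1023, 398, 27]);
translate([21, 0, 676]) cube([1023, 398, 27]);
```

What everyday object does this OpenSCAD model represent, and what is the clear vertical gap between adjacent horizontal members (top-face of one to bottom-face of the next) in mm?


A bookshelf. The clear shelf gap is 311 mm.

Two tall side panels with 3 horizontal boards between them — a bookshelf. The first two shelf undersides are at z = 0 and z = 338; with shelf thickness 27, the clear gap is 338 − 0 − 27 = 311 mm.


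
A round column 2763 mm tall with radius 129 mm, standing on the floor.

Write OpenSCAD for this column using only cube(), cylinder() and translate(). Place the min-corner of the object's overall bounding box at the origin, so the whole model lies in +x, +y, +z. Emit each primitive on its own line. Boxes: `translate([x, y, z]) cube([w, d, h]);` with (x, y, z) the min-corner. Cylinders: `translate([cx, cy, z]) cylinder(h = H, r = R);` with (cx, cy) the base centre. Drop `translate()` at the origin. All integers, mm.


translate([129, 129, 0]) cylinder(h = 2763, r = 129);


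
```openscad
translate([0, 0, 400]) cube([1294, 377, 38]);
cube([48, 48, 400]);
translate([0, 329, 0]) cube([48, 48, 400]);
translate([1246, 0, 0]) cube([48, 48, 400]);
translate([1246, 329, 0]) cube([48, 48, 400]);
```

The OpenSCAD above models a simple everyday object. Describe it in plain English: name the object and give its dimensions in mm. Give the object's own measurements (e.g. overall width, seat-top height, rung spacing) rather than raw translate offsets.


A bench: a 1294×377 mm seat slab, 38 mm thick, top at z = 438 mm, on four 48×48 mm square legs flush with the seat corners and standing on z = 0.


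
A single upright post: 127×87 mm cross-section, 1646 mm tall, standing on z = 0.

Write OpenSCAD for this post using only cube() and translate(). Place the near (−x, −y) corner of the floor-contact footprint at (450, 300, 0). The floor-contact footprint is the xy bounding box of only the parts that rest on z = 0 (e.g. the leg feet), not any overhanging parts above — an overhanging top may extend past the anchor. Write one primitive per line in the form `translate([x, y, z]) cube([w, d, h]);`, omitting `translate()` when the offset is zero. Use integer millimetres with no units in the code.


translate([450, 300, 0]) cube([127, 87, 1646]);


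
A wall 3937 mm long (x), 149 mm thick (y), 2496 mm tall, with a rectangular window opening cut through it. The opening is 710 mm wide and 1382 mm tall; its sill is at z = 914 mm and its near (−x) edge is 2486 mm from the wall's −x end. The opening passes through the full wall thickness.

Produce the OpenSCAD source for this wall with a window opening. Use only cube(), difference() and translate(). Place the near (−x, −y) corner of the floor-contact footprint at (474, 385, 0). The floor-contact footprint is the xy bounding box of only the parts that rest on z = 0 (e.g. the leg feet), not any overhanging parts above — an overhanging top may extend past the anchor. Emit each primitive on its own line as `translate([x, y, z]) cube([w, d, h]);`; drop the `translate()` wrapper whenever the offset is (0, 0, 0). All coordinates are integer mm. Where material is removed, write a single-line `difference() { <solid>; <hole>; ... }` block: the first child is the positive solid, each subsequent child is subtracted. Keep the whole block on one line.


difference() { translate([474, 385, 0]) cube([3937, 149, 2496]); translate([2960, 385, 914]) cube([710, 149, 1382]); }


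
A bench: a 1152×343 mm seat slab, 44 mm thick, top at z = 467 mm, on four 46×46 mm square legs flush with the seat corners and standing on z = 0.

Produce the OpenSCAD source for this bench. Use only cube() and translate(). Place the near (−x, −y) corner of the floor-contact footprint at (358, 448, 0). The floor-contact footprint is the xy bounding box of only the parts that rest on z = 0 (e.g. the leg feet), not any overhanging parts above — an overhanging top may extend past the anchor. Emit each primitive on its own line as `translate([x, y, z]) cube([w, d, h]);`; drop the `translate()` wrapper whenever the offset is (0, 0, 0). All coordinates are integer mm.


translate([358, 448, 423]) cube([1152, 343, 44]);
translate([358, 448, 0]) cube([46, 46, 423]);
translate([358, 745, 0]) cube([46, 46, 423]);
translate([1464, 448, 0]) cube([46, 46, 423]);
translate([1464, 745, 0]) cube([46, 46, 423]);


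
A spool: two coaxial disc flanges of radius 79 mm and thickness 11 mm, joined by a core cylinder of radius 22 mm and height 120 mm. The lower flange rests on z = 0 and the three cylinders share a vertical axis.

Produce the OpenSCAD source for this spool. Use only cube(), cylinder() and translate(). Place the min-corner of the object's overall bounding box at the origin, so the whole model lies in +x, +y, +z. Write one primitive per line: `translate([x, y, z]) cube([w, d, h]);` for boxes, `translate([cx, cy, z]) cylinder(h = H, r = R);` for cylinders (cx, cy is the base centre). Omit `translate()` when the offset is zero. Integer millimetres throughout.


translate([79, 79, 0]) cylinder(h = 11, r = 79);
translate([79, 79, 11]) cylinder(h = 120, r = 22);
translate([79, 79, 131]) cylinder(h = 11, r = 79);


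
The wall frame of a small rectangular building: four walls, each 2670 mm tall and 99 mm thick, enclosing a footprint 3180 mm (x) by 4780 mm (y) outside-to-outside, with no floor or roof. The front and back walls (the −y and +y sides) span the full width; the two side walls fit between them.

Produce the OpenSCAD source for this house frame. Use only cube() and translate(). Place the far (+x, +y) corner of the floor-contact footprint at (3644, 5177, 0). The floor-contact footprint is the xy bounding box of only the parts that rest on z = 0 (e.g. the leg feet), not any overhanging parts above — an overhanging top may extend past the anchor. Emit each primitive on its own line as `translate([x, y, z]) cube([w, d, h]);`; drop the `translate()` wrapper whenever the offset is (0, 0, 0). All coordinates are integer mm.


translate([464, 397, 0]) cube([3180, 99, 2670]);
translate([464, 5078, 0]) cube([3180, 99, 2670]);
translate([464, 496, 0]) cube([99, 4582, 2670]);
translate([3545, 496, 0]) cube([99, 4582, 2670]);


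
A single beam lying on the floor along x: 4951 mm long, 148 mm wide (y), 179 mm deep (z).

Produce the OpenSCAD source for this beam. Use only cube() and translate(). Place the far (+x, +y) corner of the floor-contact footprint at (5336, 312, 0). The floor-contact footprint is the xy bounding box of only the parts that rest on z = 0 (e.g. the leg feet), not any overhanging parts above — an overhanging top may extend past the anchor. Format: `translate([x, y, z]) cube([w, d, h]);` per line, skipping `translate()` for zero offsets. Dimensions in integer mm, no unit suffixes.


translate([385, 164, 0]) cube([4951, 148, 179]);


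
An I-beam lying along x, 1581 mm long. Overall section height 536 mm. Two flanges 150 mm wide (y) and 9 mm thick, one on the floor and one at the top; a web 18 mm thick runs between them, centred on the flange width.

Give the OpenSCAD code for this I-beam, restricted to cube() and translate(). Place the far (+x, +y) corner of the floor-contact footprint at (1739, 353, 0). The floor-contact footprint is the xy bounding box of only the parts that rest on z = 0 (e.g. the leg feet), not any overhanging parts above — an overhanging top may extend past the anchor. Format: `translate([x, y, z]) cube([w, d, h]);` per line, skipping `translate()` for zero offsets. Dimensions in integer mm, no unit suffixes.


translate([158, 203, 0]) cube([1581, 150, 9]);
translate([158, 269, 9]) cube([1581, 18, 518]);
translate([158, 203, 527]) cube([1581, 150, 9]);


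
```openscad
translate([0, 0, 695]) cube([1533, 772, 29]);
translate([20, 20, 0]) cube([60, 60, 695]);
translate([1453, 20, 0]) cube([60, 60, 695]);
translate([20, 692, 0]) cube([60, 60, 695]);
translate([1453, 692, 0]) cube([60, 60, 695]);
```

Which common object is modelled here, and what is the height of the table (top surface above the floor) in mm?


A table. The table height is 724 mm.

A 1533×772×29 slab sits at z = 695 on four 60 mm square posts — a table. The top surface is at 695 + 29 = 724 mm.


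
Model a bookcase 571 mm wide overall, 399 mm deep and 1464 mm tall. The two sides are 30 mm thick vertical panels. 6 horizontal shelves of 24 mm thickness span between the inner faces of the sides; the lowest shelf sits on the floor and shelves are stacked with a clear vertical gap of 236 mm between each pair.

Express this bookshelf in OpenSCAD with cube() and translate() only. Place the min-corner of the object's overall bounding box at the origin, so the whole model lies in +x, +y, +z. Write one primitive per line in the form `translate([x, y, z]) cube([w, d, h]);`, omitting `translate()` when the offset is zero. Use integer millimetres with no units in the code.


cube([30, 399, 1464]);
translate([541, 0, 0]) cube([30, 399, 1464]);
translate([30, 0, 0]) cube([511, 399, 24]);
translate([30, 0, 260]) cube([511, 399, 24]);
translate([30, 0, 520]) cube([511, 399, 24]);
translate([30, 0, 780]) cube([511, 399, 24]);
translate([30, 0, 1040]) cube([511, 399, 24]);
translate([30, 0, 1300]) cube([511, 399, 24]);


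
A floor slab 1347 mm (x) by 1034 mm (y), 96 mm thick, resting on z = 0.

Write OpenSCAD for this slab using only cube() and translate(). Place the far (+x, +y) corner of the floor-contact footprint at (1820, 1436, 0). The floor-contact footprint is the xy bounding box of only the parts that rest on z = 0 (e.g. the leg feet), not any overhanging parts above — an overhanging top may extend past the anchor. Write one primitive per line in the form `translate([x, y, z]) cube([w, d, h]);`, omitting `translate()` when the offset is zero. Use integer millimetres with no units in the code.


translate([473, 402, 0]) cube([1347, 1034, 96]);


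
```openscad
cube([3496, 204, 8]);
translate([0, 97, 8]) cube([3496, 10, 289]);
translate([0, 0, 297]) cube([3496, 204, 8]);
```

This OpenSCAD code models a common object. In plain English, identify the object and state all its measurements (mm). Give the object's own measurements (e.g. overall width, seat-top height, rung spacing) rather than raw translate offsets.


An I-beam lying along x, 3496 mm long. Overall section height 305 mm. Two flanges 204 mm wide (y) and 8 mm thick, one on the floor and one at the top; a web 10 mm thick runs between them, centred on the flange width.


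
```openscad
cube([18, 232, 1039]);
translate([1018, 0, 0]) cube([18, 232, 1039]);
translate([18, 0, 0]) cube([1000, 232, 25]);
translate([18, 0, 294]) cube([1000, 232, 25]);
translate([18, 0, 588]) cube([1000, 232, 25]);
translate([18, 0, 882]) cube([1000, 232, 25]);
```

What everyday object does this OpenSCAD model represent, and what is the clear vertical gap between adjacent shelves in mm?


A bookshelf. The clear shelf gap is 269 mm.

Two tall side panels with 4 horizontal boards between them — a bookshelf. The first two shelf undersides are at z = 0 and z = 294; with shelf thickness 25, the clear gap is 294 − 0 − 25 = 269 mm.


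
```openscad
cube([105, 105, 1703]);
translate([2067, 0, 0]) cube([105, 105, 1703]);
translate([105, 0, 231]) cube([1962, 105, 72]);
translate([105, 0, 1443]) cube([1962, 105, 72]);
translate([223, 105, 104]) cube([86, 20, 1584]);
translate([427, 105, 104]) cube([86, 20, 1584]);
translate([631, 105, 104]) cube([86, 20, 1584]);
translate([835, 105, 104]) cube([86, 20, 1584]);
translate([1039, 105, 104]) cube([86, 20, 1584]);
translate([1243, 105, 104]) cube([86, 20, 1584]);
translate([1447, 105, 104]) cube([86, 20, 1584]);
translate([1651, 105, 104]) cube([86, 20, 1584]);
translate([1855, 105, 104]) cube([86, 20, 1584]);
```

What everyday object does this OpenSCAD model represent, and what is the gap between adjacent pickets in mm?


A fence section. The picket gap is 118 mm.

Two posts, two rails, 9 pickets — a fence section. Span 1962 mm holds 9 pickets of 86 mm with 10 equal gaps: ⌊(1962 − 9·86) / 10⌋ = 118 mm.


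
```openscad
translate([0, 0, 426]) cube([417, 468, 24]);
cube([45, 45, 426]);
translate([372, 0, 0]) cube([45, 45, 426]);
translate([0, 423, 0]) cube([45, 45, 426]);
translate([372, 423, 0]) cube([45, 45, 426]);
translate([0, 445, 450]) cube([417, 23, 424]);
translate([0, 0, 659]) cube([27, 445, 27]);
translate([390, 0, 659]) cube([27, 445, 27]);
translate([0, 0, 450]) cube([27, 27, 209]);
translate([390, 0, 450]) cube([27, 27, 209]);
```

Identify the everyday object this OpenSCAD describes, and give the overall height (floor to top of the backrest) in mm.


A chair. The overall height is 874 mm.

A slab on four corner posts with a tall panel at the back — a chair. The seat slab sits at z = 426 with thickness 24, and the 424 mm backrest starts at the seat top, so the overall height is 426 + 24 + 424 = 874 mm.


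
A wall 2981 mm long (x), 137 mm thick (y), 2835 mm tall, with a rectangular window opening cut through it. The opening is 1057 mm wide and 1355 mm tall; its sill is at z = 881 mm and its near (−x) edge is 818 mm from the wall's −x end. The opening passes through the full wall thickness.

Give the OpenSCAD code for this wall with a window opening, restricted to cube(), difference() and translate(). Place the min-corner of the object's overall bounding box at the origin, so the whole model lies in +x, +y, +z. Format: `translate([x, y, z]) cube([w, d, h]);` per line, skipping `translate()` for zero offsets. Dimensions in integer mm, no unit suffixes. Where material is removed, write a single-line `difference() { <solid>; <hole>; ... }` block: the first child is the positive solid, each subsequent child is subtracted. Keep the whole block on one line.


difference() { cube([2981, 137, 2835]); translate([818, 0, 881]) cube([1057, 137, 1355]); }


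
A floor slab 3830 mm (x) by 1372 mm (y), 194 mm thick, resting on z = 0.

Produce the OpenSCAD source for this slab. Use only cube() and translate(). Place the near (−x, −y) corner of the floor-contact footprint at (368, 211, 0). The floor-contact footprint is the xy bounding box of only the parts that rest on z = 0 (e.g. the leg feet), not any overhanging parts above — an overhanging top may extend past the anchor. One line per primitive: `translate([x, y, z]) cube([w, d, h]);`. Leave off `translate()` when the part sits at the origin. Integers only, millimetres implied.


translate([368, 211, 0]) cube([3830, 1372, 194]);


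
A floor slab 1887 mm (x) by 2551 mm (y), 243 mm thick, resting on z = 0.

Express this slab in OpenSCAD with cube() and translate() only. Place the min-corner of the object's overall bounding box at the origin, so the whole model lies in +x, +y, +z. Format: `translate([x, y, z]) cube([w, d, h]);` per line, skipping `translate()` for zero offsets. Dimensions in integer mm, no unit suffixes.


cube([1887, 2551, 243]);


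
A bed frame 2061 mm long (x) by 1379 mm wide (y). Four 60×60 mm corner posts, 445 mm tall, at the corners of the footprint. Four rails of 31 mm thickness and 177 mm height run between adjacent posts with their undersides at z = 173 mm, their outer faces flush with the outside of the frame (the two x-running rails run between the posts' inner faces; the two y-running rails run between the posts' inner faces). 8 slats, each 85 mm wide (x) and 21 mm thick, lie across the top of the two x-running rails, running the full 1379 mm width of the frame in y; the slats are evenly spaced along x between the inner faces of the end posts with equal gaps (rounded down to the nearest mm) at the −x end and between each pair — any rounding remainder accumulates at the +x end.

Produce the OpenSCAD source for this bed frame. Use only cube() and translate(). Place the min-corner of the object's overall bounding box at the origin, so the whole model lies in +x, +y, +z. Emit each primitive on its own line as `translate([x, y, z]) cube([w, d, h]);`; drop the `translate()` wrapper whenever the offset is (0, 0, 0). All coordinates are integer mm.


cube([60, 60, 445]);
translate([0, 1319, 0]) cube([60, 60, 445]);
translate([2001, 0, 0]) cube([60, 60, 445]);
translate([2001, 1319, 0]) cube([60, 60, 445]);
translate([60, 0, 173]) cube([1941, 31, 177]);
translate([60, 1348, 173]) cube([1941, 31, 177]);
translate([0, 60, 173]) cube([31, 1259, 177]);
translate([2030, 60, 173]) cube([31, 1259, 177]);
translate([200, 0, 350]) cube([85, 1379, 21]);
translate([425, 0, 350]) cube([85, 1379, 21]);
translate([650, 0, 350]) cube([85, 1379, 21]);
translate([875, 0, 350]) cube([85, 1379, 21]);
translate([1100, 0, 350]) cube([85, 1379, 21]);
translate([1325, 0, 350]) cube([85, 1379, 21]);
translate([1550, 0, 350]) cube([85, 1379, 21]);
translate([1775, 0, 350]) cube([85, 1379, 21]);


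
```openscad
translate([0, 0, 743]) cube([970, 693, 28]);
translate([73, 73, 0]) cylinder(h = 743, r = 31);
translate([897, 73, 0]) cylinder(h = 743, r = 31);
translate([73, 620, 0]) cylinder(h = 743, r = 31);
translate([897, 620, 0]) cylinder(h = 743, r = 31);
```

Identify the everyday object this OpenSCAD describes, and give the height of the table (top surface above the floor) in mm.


A table. The table height is 771 mm.

A 970×693×28 slab sits at z = 743 on four Ø62 mm round legs — a table. The top surface is at 743 + 28 = 771 mm.


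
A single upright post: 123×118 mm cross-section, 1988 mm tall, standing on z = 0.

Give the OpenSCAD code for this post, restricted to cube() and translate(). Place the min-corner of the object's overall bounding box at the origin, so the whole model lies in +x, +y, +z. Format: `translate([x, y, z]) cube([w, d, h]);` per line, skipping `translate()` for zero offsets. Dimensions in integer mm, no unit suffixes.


cube([123, 118, 1988]);


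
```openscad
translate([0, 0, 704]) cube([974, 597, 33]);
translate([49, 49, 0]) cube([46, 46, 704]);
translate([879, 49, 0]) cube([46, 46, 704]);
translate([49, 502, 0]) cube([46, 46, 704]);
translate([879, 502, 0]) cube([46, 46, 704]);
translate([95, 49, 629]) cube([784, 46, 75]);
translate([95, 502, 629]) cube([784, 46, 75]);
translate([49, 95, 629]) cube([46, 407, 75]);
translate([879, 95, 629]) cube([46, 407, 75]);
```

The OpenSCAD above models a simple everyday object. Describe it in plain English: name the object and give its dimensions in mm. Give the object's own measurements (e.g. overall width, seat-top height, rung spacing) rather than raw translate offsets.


A table: top 974 mm (x) × 597 mm (y), 33 mm thick, upper face at z = 737 mm, on four 46×46 mm square legs, each inset 49 mm from the nearest pair of top edges from z = 0 to the bottom of the top. Four apron rails, 46 mm thick and 75 mm tall, run between adjacent legs with their top edges flush with the underside of the top and their outer faces flush with the legs' outer faces.


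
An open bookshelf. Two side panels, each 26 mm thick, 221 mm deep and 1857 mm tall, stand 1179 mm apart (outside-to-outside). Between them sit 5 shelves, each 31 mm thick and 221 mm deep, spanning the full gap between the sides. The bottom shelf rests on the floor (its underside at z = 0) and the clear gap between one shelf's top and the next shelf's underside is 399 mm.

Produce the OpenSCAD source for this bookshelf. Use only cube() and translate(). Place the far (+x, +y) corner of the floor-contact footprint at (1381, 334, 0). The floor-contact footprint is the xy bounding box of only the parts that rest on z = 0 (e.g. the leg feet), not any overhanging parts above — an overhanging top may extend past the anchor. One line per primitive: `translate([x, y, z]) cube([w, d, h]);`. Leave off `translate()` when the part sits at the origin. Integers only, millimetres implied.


translate([202, 113, 0]) cube([26, 221, 1857]);
translate([1355, 113, 0]) cube([26, 221, 1857]);
translate([228, 113, 0]) cube([1127, 221, 31]);
translate([228, 113, 430]) cube([1127, 221, 31]);
translate([228, 113, 860]) cube([1127, 221, 31]);
translate([228, 113, 1290]) cube([1127, 221, 31]);
translate([228, 113, 1720]) cube([1127, 221, 31]);


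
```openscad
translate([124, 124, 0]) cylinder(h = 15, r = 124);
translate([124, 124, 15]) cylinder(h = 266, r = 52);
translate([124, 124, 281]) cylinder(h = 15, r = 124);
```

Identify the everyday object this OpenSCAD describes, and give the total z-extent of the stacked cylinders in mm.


A spool. The overall height is 296 mm.

Three coaxial cylinders, large–small–large — a spool. Two 15 mm flanges and a 266 mm core give 15 + 266 + 15 = 296 mm.


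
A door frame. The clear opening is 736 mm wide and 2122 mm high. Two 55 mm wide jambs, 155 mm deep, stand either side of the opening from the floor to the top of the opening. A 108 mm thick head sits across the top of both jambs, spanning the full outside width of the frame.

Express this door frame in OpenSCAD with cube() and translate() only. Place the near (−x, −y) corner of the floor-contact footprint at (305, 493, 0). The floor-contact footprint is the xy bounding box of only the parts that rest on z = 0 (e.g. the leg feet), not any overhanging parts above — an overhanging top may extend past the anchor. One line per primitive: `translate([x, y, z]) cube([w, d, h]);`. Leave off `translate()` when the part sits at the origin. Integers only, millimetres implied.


translate([305, 493, 0]) cube([55, 155, 2122]);
translate([1096, 493, 0]) cube([55, 155, 2122]);
translate([305, 493, 2122]) cube([846, 155, 108]);


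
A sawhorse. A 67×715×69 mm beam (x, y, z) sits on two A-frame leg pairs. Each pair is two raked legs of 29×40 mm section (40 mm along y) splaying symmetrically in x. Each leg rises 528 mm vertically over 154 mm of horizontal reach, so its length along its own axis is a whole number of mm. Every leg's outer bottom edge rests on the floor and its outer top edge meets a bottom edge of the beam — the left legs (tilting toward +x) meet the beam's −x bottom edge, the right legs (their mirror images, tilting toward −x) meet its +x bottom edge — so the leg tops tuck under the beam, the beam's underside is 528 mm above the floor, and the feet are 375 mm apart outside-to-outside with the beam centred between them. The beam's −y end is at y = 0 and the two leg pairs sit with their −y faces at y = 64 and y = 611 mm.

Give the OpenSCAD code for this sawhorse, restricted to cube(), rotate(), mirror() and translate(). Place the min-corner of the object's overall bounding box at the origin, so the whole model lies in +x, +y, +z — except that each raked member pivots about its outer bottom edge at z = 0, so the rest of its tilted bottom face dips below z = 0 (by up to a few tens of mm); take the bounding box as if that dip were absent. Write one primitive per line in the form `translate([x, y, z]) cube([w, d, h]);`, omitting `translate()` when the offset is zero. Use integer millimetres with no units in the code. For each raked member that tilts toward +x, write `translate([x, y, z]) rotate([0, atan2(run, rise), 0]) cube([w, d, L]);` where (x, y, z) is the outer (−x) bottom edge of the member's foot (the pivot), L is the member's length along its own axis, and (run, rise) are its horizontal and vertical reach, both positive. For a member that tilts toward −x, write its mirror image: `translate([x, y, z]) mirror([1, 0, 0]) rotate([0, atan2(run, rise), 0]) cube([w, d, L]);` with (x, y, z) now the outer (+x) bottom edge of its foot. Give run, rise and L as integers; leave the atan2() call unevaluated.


translate([154, 0, 528]) cube([67, 715, 69]);
translate([0, 64, 0]) rotate([0, atan2(154, 528), 0]) cube([29, 40, 550]);
translate([375, 64, 0]) mirror([1, 0, 0]) rotate([0, atan2(154, 528), 0]) cube([29, 40, 550]);
translate([0, 611, 0]) rotate([0, atan2(154, 528), 0]) cube([29, 40, 550]);
translate([375, 611, 0]) mirror([1, 0, 0]) rotate([0, atan2(154, 528), 0]) cube([29, 40, 550]);


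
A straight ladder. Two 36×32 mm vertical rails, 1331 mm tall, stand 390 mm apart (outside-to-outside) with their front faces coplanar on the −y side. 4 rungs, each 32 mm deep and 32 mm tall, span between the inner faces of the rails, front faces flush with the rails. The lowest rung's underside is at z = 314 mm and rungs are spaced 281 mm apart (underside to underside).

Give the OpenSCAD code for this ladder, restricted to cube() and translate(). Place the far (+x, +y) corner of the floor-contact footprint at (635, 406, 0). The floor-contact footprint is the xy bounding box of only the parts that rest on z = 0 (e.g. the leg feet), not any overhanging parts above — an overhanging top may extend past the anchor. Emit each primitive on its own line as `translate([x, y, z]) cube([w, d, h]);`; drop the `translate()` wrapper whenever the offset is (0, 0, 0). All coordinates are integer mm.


translate([245, 374, 0]) cube([36, 32, 1331]);
translate([599, 374, 0]) cube([36, 32, 1331]);
translate([281, 374, 314]) cube([318, 32, 32]);
translate([281, 374, 595]) cube([318, 32, 32]);
translate([281, 374, 876]) cube([318, 32, 32]);
translate([281, 374, 1157]) cube([318, 32, 32]);


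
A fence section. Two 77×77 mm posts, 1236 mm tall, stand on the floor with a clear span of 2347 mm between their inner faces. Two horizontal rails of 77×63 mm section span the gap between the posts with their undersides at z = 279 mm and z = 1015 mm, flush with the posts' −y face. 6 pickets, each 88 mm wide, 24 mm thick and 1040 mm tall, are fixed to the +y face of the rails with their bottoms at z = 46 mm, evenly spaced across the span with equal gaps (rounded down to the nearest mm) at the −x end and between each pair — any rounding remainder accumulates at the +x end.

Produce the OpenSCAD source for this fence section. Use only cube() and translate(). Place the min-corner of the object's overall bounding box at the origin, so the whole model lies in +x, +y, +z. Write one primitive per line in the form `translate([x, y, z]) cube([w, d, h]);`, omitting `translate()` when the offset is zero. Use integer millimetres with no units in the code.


cube([77, 77, 1236]);
translate([2424, 0, 0]) cube([77, 77, 1236]);
translate([77, 0, 279]) cube([2347, 77, 63]);
translate([77, 0, 1015]) cube([2347, 77, 63]);
translate([336, 77, 46]) cube([88, 24, 1040]);
translate([683, 77, 46]) cube([88, 24, 1040]);
translate([1030, 77, 46]) cube([88, 24, 1040]);
translate([1377, 77, 46]) cube([88, 24, 1040]);
translate([1724, 77, 46]) cube([88, 24, 1040]);
translate([2071, 77, 46]) cube([88, 24, 1040]);
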